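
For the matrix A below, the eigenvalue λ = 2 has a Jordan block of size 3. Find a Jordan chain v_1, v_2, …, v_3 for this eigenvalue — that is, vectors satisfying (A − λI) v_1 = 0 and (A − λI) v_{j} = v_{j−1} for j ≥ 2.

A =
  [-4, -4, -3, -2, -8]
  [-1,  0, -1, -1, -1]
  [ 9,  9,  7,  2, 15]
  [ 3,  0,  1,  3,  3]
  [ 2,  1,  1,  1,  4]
A Jordan chain for λ = 2 of length 3:
v_1 = (-9, -6, 18, 0, 3)ᵀ
v_2 = (-6, -1, 9, 3, 2)ᵀ
v_3 = (1, 0, 0, 0, 0)ᵀ

Let N = A − (2)·I. We want v_3 with N^3 v_3 = 0 but N^2 v_3 ≠ 0; then v_{j-1} := N · v_j for j = 3, …, 2.

Pick v_3 = (1, 0, 0, 0, 0)ᵀ.
Then v_2 = N · v_3 = (-6, -1, 9, 3, 2)ᵀ.
Then v_1 = N · v_2 = (-9, -6, 18, 0, 3)ᵀ.

Sanity check: (A − (2)·I) v_1 = (0, 0, 0, 0, 0)ᵀ = 0. ✓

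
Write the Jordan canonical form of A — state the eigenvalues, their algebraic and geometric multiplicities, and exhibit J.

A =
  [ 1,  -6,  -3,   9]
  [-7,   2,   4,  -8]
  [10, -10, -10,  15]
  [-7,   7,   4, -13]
J_3(-5) ⊕ J_1(-5)

The characteristic polynomial is
  det(x·I − A) = x^4 + 20*x^3 + 150*x^2 + 500*x + 625 = (x + 5)^4

Eigenvalues and multiplicities (the geometric multiplicity of λ is n − rank(A − λI), which equals the number of Jordan blocks for λ):
  λ = -5: algebraic multiplicity = 4, geometric multiplicity = 2

Determining the block sizes for each eigenvalue:
  λ = -5: with am = 4 and gm = 2, the partition is not yet determined (e.g. several partitions of 4 into 2 parts exist). Let N = A − (-5)·I. Computing rank(N^1) = 2, rank(N^2) = 1, rank(N^3) = 0; the number of blocks of size ≥ j is rank(N^{j−1}) − rank(N^j), giving [2, 1, 1]. So we have 1 block(s) of size 3, 1 block(s) of size 1 → block sizes [3, 1]

Assembling the blocks gives a Jordan form
J =
  [-5,  1,  0,  0]
  [ 0, -5,  1,  0]
  [ 0,  0, -5,  0]
  [ 0,  0,  0, -5]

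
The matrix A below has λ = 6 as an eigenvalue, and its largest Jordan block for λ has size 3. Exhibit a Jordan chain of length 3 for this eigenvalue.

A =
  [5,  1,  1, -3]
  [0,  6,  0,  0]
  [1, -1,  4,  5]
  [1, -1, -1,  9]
A Jordan chain for λ = 6 of length 3:
v_1 = (-1, 0, 2, 1)ᵀ
v_2 = (-1, 0, 1, 1)ᵀ
v_3 = (1, 0, 0, 0)ᵀ

Let N = A − (6)·I. We want v_3 with N^3 v_3 = 0 but N^2 v_3 ≠ 0; then v_{j-1} := N · v_j for j = 3, …, 2.

Pick v_3 = (1, 0, 0, 0)ᵀ.
Then v_2 = N · v_3 = (-1, 0, 1, 1)ᵀ.
Then v_1 = N · v_2 = (-1, 0, 2, 1)ᵀ.

Sanity check: (A − (6)·I) v_1 = (0, 0, 0, 0)ᵀ = 0. ✓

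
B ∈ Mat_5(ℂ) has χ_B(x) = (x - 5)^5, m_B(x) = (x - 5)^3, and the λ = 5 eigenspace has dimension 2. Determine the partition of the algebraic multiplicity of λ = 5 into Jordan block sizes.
Block sizes for λ = 5: [3, 2]

Step 1 — from the characteristic polynomial, algebraic multiplicity of λ = 5 is 5. From dim ker(B − (5)·I) = 2, there are exactly 2 Jordan blocks for λ = 5.
Step 2 — from the minimal polynomial, the factor (x − 5)^3 tells us the largest block for λ = 5 has size 3.
Step 3 — with total size 5, 2 blocks, and largest block 3, the block sizes (in nonincreasing order) are [3, 2].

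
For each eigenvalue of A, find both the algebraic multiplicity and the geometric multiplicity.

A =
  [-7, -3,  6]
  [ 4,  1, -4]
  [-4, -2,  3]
λ = -1: alg = 3, geom = 2

Step 1 — factor the characteristic polynomial to read off the algebraic multiplicities:
  χ_A(x) = (x + 1)^3

Step 2 — compute geometric multiplicities via the rank-nullity identity g(λ) = n − rank(A − λI):
  rank(A − (-1)·I) = 1, so dim ker(A − (-1)·I) = n − 1 = 2

Summary:
  λ = -1: algebraic multiplicity = 3, geometric multiplicity = 2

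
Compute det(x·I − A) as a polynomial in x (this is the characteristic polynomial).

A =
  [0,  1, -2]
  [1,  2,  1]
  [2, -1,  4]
x^3 - 6*x^2 + 12*x - 8

Expanding det(x·I − A) (e.g. by cofactor expansion or by noting that A is similar to its Jordan form J, which has the same characteristic polynomial as A) gives
  χ_A(x) = x^3 - 6*x^2 + 12*x - 8
which factors as (x - 2)^3. The eigenvalues (with algebraic multiplicities) are λ = 2 with multiplicity 3.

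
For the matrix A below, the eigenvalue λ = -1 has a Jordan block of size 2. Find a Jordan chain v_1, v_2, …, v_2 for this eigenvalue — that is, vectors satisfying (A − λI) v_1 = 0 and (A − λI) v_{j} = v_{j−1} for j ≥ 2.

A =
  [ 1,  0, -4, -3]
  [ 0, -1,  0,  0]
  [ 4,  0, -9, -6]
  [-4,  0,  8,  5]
A Jordan chain for λ = -1 of length 2:
v_1 = (2, 0, 4, -4)ᵀ
v_2 = (1, 0, 0, 0)ᵀ

Let N = A − (-1)·I. We want v_2 with N^2 v_2 = 0 but N^1 v_2 ≠ 0; then v_{j-1} := N · v_j for j = 2, …, 2.

Pick v_2 = (1, 0, 0, 0)ᵀ.
Then v_1 = N · v_2 = (2, 0, 4, -4)ᵀ.

Sanity check: (A − (-1)·I) v_1 = (0, 0, 0, 0)ᵀ = 0. ✓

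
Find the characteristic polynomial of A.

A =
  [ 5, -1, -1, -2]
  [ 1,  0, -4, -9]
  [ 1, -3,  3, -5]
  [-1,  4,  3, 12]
x^4 - 20*x^3 + 150*x^2 - 500*x + 625

Expanding det(x·I − A) (e.g. by cofactor expansion or by noting that A is similar to its Jordan form J, which has the same characteristic polynomial as A) gives
  χ_A(x) = x^4 - 20*x^3 + 150*x^2 - 500*x + 625
which factors as (x - 5)^4. The eigenvalues (with algebraic multiplicities) are λ = 5 with multiplicity 4.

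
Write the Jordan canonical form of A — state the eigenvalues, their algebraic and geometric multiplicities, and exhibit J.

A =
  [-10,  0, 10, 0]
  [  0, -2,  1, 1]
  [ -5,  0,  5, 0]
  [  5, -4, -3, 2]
J_1(-5) ⊕ J_2(0) ⊕ J_1(0)

The characteristic polynomial is
  det(x·I − A) = x^4 + 5*x^3 = x^3*(x + 5)

Eigenvalues and multiplicities (the geometric multiplicity of λ is n − rank(A − λI), which equals the number of Jordan blocks for λ):
  λ = -5: algebraic multiplicity = 1, geometric multiplicity = 1
  λ = 0: algebraic multiplicity = 3, geometric multiplicity = 2

Determining the block sizes for each eigenvalue:
  λ = -5: one block (gm = 1), so the single block has size am = 1 → block sizes [1]
  λ = 0: 2 blocks summing to 3 forces exactly one block of size 2 and the rest size 1 → block sizes [2, 1]

Assembling the blocks gives a Jordan form
J =
  [-5, 0, 0, 0]
  [ 0, 0, 1, 0]
  [ 0, 0, 0, 0]
  [ 0, 0, 0, 0]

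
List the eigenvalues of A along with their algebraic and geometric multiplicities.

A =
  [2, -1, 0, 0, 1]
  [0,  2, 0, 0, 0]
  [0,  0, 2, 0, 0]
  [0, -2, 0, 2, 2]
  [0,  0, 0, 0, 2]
λ = 2: alg = 5, geom = 4

Step 1 — factor the characteristic polynomial to read off the algebraic multiplicities:
  χ_A(x) = (x - 2)^5

Step 2 — compute geometric multiplicities via the rank-nullity identity g(λ) = n − rank(A − λI):
  rank(A − (2)·I) = 1, so dim ker(A − (2)·I) = n − 1 = 4

Summary:
  λ = 2: algebraic multiplicity = 5, geometric multiplicity = 4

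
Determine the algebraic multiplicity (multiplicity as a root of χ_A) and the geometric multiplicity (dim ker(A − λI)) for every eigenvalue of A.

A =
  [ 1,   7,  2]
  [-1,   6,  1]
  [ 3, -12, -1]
λ = 2: alg = 3, geom = 1

Step 1 — factor the characteristic polynomial to read off the algebraic multiplicities:
  χ_A(x) = (x - 2)^3

Step 2 — compute geometric multiplicities via the rank-nullity identity g(λ) = n − rank(A − λI):
  rank(A − (2)·I) = 2, so dim ker(A − (2)·I) = n − 2 = 1

Summary:
  λ = 2: algebraic multiplicity = 3, geometric multiplicity = 1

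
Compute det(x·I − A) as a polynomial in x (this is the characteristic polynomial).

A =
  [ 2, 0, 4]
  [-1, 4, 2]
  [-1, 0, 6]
x^3 - 12*x^2 + 48*x - 64

Expanding det(x·I − A) (e.g. by cofactor expansion or by noting that A is similar to its Jordan form J, which has the same characteristic polynomial as A) gives
  χ_A(x) = x^3 - 12*x^2 + 48*x - 64
which factors as (x - 4)^3. The eigenvalues (with algebraic multiplicities) are λ = 4 with multiplicity 3.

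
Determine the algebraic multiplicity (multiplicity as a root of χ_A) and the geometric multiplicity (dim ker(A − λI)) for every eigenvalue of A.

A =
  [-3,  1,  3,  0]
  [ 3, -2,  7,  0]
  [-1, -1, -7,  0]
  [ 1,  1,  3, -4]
λ = -4: alg = 4, geom = 2

Step 1 — factor the characteristic polynomial to read off the algebraic multiplicities:
  χ_A(x) = (x + 4)^4

Step 2 — compute geometric multiplicities via the rank-nullity identity g(λ) = n − rank(A − λI):
  rank(A − (-4)·I) = 2, so dim ker(A − (-4)·I) = n − 2 = 2

Summary:
  λ = -4: algebraic multiplicity = 4, geometric multiplicity = 2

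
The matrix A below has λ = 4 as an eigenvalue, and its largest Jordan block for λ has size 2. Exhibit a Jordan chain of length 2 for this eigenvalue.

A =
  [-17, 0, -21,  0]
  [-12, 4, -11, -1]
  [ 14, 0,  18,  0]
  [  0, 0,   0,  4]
A Jordan chain for λ = 4 of length 2:
v_1 = (0, -1, 0, 0)ᵀ
v_2 = (1, 0, -1, 0)ᵀ

Let N = A − (4)·I. We want v_2 with N^2 v_2 = 0 but N^1 v_2 ≠ 0; then v_{j-1} := N · v_j for j = 2, …, 2.

Pick v_2 = (1, 0, -1, 0)ᵀ.
Then v_1 = N · v_2 = (0, -1, 0, 0)ᵀ.

Sanity check: (A − (4)·I) v_1 = (0, 0, 0, 0)ᵀ = 0. ✓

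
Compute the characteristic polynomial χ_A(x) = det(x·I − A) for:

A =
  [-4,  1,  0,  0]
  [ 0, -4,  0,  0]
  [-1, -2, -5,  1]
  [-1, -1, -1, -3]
x^4 + 16*x^3 + 96*x^2 + 256*x + 256

Expanding det(x·I − A) (e.g. by cofactor expansion or by noting that A is similar to its Jordan form J, which has the same characteristic polynomial as A) gives
  χ_A(x) = x^4 + 16*x^3 + 96*x^2 + 256*x + 256
which factors as (x + 4)^4. The eigenvalues (with algebraic multiplicities) are λ = -4 with multiplicity 4.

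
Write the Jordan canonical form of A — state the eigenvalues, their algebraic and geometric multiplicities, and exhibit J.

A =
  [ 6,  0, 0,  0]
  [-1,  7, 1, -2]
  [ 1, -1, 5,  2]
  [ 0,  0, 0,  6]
J_2(6) ⊕ J_1(6) ⊕ J_1(6)

The characteristic polynomial is
  det(x·I − A) = x^4 - 24*x^3 + 216*x^2 - 864*x + 1296 = (x - 6)^4

Eigenvalues and multiplicities (the geometric multiplicity of λ is n − rank(A − λI), which equals the number of Jordan blocks for λ):
  λ = 6: algebraic multiplicity = 4, geometric multiplicity = 3

Determining the block sizes for each eigenvalue:
  λ = 6: 3 blocks summing to 4 forces exactly one block of size 2 and the rest size 1 → block sizes [2, 1, 1]

Assembling the blocks gives a Jordan form
J =
  [6, 1, 0, 0]
  [0, 6, 0, 0]
  [0, 0, 6, 0]
  [0, 0, 0, 6]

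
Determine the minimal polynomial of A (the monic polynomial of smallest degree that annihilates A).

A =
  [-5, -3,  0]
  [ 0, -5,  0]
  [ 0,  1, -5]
x^2 + 10*x + 25

The characteristic polynomial is χ_A(x) = (x + 5)^3, so the eigenvalues are known. The minimal polynomial is
  m_A(x) = Π_λ (x − λ)^{k_λ}
where k_λ is the size of the *largest* Jordan block for λ (equivalently, the smallest k with (A − λI)^k v = 0 for every generalised eigenvector v of λ).

  λ = -5: largest Jordan block has size 2, contributing (x + 5)^2

So m_A(x) = (x + 5)^2 = x^2 + 10*x + 25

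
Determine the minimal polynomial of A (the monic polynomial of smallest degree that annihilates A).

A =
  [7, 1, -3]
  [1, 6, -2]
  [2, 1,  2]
x^3 - 15*x^2 + 75*x - 125

The characteristic polynomial is χ_A(x) = (x - 5)^3, so the eigenvalues are known. The minimal polynomial is
  m_A(x) = Π_λ (x − λ)^{k_λ}
where k_λ is the size of the *largest* Jordan block for λ (equivalently, the smallest k with (A − λI)^k v = 0 for every generalised eigenvector v of λ).

  λ = 5: largest Jordan block has size 3, contributing (x − 5)^3

So m_A(x) = (x - 5)^3 = x^3 - 15*x^2 + 75*x - 125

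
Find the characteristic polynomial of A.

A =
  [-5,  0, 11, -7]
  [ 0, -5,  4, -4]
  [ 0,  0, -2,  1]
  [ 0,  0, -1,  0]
x^4 + 12*x^3 + 46*x^2 + 60*x + 25

Expanding det(x·I − A) (e.g. by cofactor expansion or by noting that A is similar to its Jordan form J, which has the same characteristic polynomial as A) gives
  χ_A(x) = x^4 + 12*x^3 + 46*x^2 + 60*x + 25
which factors as (x + 1)^2*(x + 5)^2. The eigenvalues (with algebraic multiplicities) are λ = -5 with multiplicity 2, λ = -1 with multiplicity 2.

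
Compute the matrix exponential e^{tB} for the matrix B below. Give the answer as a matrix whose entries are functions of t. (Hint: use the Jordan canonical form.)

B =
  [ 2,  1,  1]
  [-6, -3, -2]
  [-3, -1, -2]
e^{tB} =
  [3*t*exp(-t) + exp(-t), t*exp(-t), t*exp(-t)]
  [-6*t*exp(-t), -2*t*exp(-t) + exp(-t), -2*t*exp(-t)]
  [-3*t*exp(-t), -t*exp(-t), -t*exp(-t) + exp(-t)]

Strategy: write B = P · J · P⁻¹ where J is a Jordan canonical form, so e^{tB} = P · e^{tJ} · P⁻¹, and e^{tJ} can be computed block-by-block.

B has Jordan form
J =
  [-1,  1,  0]
  [ 0, -1,  0]
  [ 0,  0, -1]
(up to reordering of blocks).

Per-block formulas:
  For a 2×2 Jordan block J_2(-1): exp(t · J_2(-1)) = e^(-1t)·(I + t·N), where N is the 2×2 nilpotent shift.
  For a 1×1 block at λ = -1: exp(t · [-1]) = [e^(-1t)].

After assembling e^{tJ} and conjugating by P, we get:

e^{tB} =
  [3*t*exp(-t) + exp(-t), t*exp(-t), t*exp(-t)]
  [-6*t*exp(-t), -2*t*exp(-t) + exp(-t), -2*t*exp(-t)]
  [-3*t*exp(-t), -t*exp(-t), -t*exp(-t) + exp(-t)]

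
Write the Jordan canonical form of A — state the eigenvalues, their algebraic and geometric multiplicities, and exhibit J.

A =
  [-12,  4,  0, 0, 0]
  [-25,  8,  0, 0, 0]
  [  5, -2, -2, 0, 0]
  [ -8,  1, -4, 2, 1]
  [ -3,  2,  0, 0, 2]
J_2(-2) ⊕ J_1(-2) ⊕ J_2(2)

The characteristic polynomial is
  det(x·I − A) = x^5 + 2*x^4 - 8*x^3 - 16*x^2 + 16*x + 32 = (x - 2)^2*(x + 2)^3

Eigenvalues and multiplicities (the geometric multiplicity of λ is n − rank(A − λI), which equals the number of Jordan blocks for λ):
  λ = -2: algebraic multiplicity = 3, geometric multiplicity = 2
  λ = 2: algebraic multiplicity = 2, geometric multiplicity = 1

Determining the block sizes for each eigenvalue:
  λ = -2: 2 blocks summing to 3 forces exactly one block of size 2 and the rest size 1 → block sizes [2, 1]
  λ = 2: one block (gm = 1), so the single block has size am = 2 → block sizes [2]

Assembling the blocks gives a Jordan form
J =
  [-2,  1,  0, 0, 0]
  [ 0, -2,  0, 0, 0]
  [ 0,  0, -2, 0, 0]
  [ 0,  0,  0, 2, 1]
  [ 0,  0,  0, 0, 2]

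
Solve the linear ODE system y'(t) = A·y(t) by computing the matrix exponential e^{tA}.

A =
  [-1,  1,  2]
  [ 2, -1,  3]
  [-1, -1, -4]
e^{tA} =
  [t^2*exp(-2*t)/2 + t*exp(-2*t) + exp(-2*t), t*exp(-2*t), t^2*exp(-2*t)/2 + 2*t*exp(-2*t)]
  [t^2*exp(-2*t)/2 + 2*t*exp(-2*t), t*exp(-2*t) + exp(-2*t), t^2*exp(-2*t)/2 + 3*t*exp(-2*t)]
  [-t^2*exp(-2*t)/2 - t*exp(-2*t), -t*exp(-2*t), -t^2*exp(-2*t)/2 - 2*t*exp(-2*t) + exp(-2*t)]

Strategy: write A = P · J · P⁻¹ where J is a Jordan canonical form, so e^{tA} = P · e^{tJ} · P⁻¹, and e^{tJ} can be computed block-by-block.

A has Jordan form
J =
  [-2,  1,  0]
  [ 0, -2,  1]
  [ 0,  0, -2]
(up to reordering of blocks).

Per-block formulas:
  For a 3×3 Jordan block J_3(-2): exp(t · J_3(-2)) = e^(-2t)·(I + t·N + (t^2/2)·N^2), where N is the 3×3 nilpotent shift.

After assembling e^{tJ} and conjugating by P, we get:

e^{tA} =
  [t^2*exp(-2*t)/2 + t*exp(-2*t) + exp(-2*t), t*exp(-2*t), t^2*exp(-2*t)/2 + 2*t*exp(-2*t)]
  [t^2*exp(-2*t)/2 + 2*t*exp(-2*t), t*exp(-2*t) + exp(-2*t), t^2*exp(-2*t)/2 + 3*t*exp(-2*t)]
  [-t^2*exp(-2*t)/2 - t*exp(-2*t), -t*exp(-2*t), -t^2*exp(-2*t)/2 - 2*t*exp(-2*t) + exp(-2*t)]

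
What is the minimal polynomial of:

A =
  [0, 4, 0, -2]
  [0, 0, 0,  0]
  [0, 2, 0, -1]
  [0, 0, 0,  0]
x^2

The characteristic polynomial is χ_A(x) = x^4, so the eigenvalues are known. The minimal polynomial is
  m_A(x) = Π_λ (x − λ)^{k_λ}
where k_λ is the size of the *largest* Jordan block for λ (equivalently, the smallest k with (A − λI)^k v = 0 for every generalised eigenvector v of λ).

  λ = 0: largest Jordan block has size 2, contributing (x − 0)^2

So m_A(x) = x^2 = x^2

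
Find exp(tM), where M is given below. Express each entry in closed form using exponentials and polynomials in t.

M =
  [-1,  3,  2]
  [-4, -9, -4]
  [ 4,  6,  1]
e^{tM} =
  [2*t*exp(-3*t) + exp(-3*t), 3*t*exp(-3*t), 2*t*exp(-3*t)]
  [-4*t*exp(-3*t), -6*t*exp(-3*t) + exp(-3*t), -4*t*exp(-3*t)]
  [4*t*exp(-3*t), 6*t*exp(-3*t), 4*t*exp(-3*t) + exp(-3*t)]

Strategy: write M = P · J · P⁻¹ where J is a Jordan canonical form, so e^{tM} = P · e^{tJ} · P⁻¹, and e^{tJ} can be computed block-by-block.

M has Jordan form
J =
  [-3,  1,  0]
  [ 0, -3,  0]
  [ 0,  0, -3]
(up to reordering of blocks).

Per-block formulas:
  For a 2×2 Jordan block J_2(-3): exp(t · J_2(-3)) = e^(-3t)·(I + t·N), where N is the 2×2 nilpotent shift.
  For a 1×1 block at λ = -3: exp(t · [-3]) = [e^(-3t)].

After assembling e^{tJ} and conjugating by P, we get:

e^{tM} =
  [2*t*exp(-3*t) + exp(-3*t), 3*t*exp(-3*t), 2*t*exp(-3*t)]
  [-4*t*exp(-3*t), -6*t*exp(-3*t) + exp(-3*t), -4*t*exp(-3*t)]
  [4*t*exp(-3*t), 6*t*exp(-3*t), 4*t*exp(-3*t) + exp(-3*t)]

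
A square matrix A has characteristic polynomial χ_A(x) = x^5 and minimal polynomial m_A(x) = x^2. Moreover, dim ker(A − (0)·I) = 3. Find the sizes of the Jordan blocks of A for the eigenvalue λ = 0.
Block sizes for λ = 0: [2, 2, 1]

Step 1 — from the characteristic polynomial, algebraic multiplicity of λ = 0 is 5. From dim ker(A − (0)·I) = 3, there are exactly 3 Jordan blocks for λ = 0.
Step 2 — from the minimal polynomial, the factor (x − 0)^2 tells us the largest block for λ = 0 has size 2.
Step 3 — with total size 5, 3 blocks, and largest block 2, the block sizes (in nonincreasing order) are [2, 2, 1].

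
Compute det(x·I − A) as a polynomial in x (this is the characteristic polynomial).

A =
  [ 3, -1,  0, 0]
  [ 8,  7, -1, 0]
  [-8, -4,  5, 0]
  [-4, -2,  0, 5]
x^4 - 20*x^3 + 150*x^2 - 500*x + 625

Expanding det(x·I − A) (e.g. by cofactor expansion or by noting that A is similar to its Jordan form J, which has the same characteristic polynomial as A) gives
  χ_A(x) = x^4 - 20*x^3 + 150*x^2 - 500*x + 625
which factors as (x - 5)^4. The eigenvalues (with algebraic multiplicities) are λ = 5 with multiplicity 4.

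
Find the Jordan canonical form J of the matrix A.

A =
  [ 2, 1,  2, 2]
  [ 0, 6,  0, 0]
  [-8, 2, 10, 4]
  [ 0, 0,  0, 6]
J_2(6) ⊕ J_1(6) ⊕ J_1(6)

The characteristic polynomial is
  det(x·I − A) = x^4 - 24*x^3 + 216*x^2 - 864*x + 1296 = (x - 6)^4

Eigenvalues and multiplicities (the geometric multiplicity of λ is n − rank(A − λI), which equals the number of Jordan blocks for λ):
  λ = 6: algebraic multiplicity = 4, geometric multiplicity = 3

Determining the block sizes for each eigenvalue:
  λ = 6: 3 blocks summing to 4 forces exactly one block of size 2 and the rest size 1 → block sizes [2, 1, 1]

Assembling the blocks gives a Jordan form
J =
  [6, 1, 0, 0]
  [0, 6, 0, 0]
  [0, 0, 6, 0]
  [0, 0, 0, 6]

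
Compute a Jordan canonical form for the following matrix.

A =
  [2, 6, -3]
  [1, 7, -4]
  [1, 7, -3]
J_3(2)

The characteristic polynomial is
  det(x·I − A) = x^3 - 6*x^2 + 12*x - 8 = (x - 2)^3

Eigenvalues and multiplicities (the geometric multiplicity of λ is n − rank(A − λI), which equals the number of Jordan blocks for λ):
  λ = 2: algebraic multiplicity = 3, geometric multiplicity = 1

Determining the block sizes for each eigenvalue:
  λ = 2: one block (gm = 1), so the single block has size am = 3 → block sizes [3]

Assembling the blocks gives a Jordan form
J =
  [2, 1, 0]
  [0, 2, 1]
  [0, 0, 2]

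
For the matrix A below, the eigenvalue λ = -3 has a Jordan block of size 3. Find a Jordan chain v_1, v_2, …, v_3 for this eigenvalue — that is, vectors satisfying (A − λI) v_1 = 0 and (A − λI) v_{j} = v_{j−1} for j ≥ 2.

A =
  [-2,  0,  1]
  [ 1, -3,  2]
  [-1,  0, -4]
A Jordan chain for λ = -3 of length 3:
v_1 = (0, -1, 0)ᵀ
v_2 = (1, 1, -1)ᵀ
v_3 = (1, 0, 0)ᵀ

Let N = A − (-3)·I. We want v_3 with N^3 v_3 = 0 but N^2 v_3 ≠ 0; then v_{j-1} := N · v_j for j = 3, …, 2.

Pick v_3 = (1, 0, 0)ᵀ.
Then v_2 = N · v_3 = (1, 1, -1)ᵀ.
Then v_1 = N · v_2 = (0, -1, 0)ᵀ.

Sanity check: (A − (-3)·I) v_1 = (0, 0, 0)ᵀ = 0. ✓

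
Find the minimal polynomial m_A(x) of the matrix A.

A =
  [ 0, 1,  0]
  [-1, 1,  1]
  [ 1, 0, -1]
x^3

The characteristic polynomial is χ_A(x) = x^3, so the eigenvalues are known. The minimal polynomial is
  m_A(x) = Π_λ (x − λ)^{k_λ}
where k_λ is the size of the *largest* Jordan block for λ (equivalently, the smallest k with (A − λI)^k v = 0 for every generalised eigenvector v of λ).

  λ = 0: largest Jordan block has size 3, contributing (x − 0)^3

So m_A(x) = x^3 = x^3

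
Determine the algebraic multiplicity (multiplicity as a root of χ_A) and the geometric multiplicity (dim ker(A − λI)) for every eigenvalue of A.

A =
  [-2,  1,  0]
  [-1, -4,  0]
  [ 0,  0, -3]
λ = -3: alg = 3, geom = 2

Step 1 — factor the characteristic polynomial to read off the algebraic multiplicities:
  χ_A(x) = (x + 3)^3

Step 2 — compute geometric multiplicities via the rank-nullity identity g(λ) = n − rank(A − λI):
  rank(A − (-3)·I) = 1, so dim ker(A − (-3)·I) = n − 1 = 2

Summary:
  λ = -3: algebraic multiplicity = 3, geometric multiplicity = 2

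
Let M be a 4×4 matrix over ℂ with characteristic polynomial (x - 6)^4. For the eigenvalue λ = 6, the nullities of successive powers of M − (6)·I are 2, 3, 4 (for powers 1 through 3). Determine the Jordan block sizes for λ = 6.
Block sizes for λ = 6: [3, 1]

From the dimensions of kernels of powers, the number of Jordan blocks of size at least j is d_j − d_{j−1} where d_j = dim ker(N^j) (with d_0 = 0). Computing the differences gives [2, 1, 1].
The number of blocks of size exactly k is (#blocks of size ≥ k) − (#blocks of size ≥ k + 1), so the partition is: 1 block(s) of size 1, 1 block(s) of size 3.
In nonincreasing order the block sizes are [3, 1].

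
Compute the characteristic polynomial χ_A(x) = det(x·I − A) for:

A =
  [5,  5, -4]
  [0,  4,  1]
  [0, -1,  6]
x^3 - 15*x^2 + 75*x - 125

Expanding det(x·I − A) (e.g. by cofactor expansion or by noting that A is similar to its Jordan form J, which has the same characteristic polynomial as A) gives
  χ_A(x) = x^3 - 15*x^2 + 75*x - 125
which factors as (x - 5)^3. The eigenvalues (with algebraic multiplicities) are λ = 5 with multiplicity 3.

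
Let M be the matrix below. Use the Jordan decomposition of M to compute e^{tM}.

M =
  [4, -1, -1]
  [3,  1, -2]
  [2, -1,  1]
e^{tM} =
  [-t^2*exp(2*t)/2 + 2*t*exp(2*t) + exp(2*t), -t*exp(2*t), t^2*exp(2*t)/2 - t*exp(2*t)]
  [-t^2*exp(2*t)/2 + 3*t*exp(2*t), -t*exp(2*t) + exp(2*t), t^2*exp(2*t)/2 - 2*t*exp(2*t)]
  [-t^2*exp(2*t)/2 + 2*t*exp(2*t), -t*exp(2*t), t^2*exp(2*t)/2 - t*exp(2*t) + exp(2*t)]

Strategy: write M = P · J · P⁻¹ where J is a Jordan canonical form, so e^{tM} = P · e^{tJ} · P⁻¹, and e^{tJ} can be computed block-by-block.

M has Jordan form
J =
  [2, 1, 0]
  [0, 2, 1]
  [0, 0, 2]
(up to reordering of blocks).

Per-block formulas:
  For a 3×3 Jordan block J_3(2): exp(t · J_3(2)) = e^(2t)·(I + t·N + (t^2/2)·N^2), where N is the 3×3 nilpotent shift.

After assembling e^{tJ} and conjugating by P, we get:

e^{tM} =
  [-t^2*exp(2*t)/2 + 2*t*exp(2*t) + exp(2*t), -t*exp(2*t), t^2*exp(2*t)/2 - t*exp(2*t)]
  [-t^2*exp(2*t)/2 + 3*t*exp(2*t), -t*exp(2*t) + exp(2*t), t^2*exp(2*t)/2 - 2*t*exp(2*t)]
  [-t^2*exp(2*t)/2 + 2*t*exp(2*t), -t*exp(2*t), t^2*exp(2*t)/2 - t*exp(2*t) + exp(2*t)]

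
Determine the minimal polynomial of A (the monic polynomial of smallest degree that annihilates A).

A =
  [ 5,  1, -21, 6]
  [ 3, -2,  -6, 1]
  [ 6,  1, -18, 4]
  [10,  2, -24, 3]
x^3 + 9*x^2 + 27*x + 27

The characteristic polynomial is χ_A(x) = (x + 3)^4, so the eigenvalues are known. The minimal polynomial is
  m_A(x) = Π_λ (x − λ)^{k_λ}
where k_λ is the size of the *largest* Jordan block for λ (equivalently, the smallest k with (A − λI)^k v = 0 for every generalised eigenvector v of λ).

  λ = -3: largest Jordan block has size 3, contributing (x + 3)^3

So m_A(x) = (x + 3)^3 = x^3 + 9*x^2 + 27*x + 27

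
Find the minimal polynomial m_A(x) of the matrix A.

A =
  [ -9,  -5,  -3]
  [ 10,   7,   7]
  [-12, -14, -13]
x^3 + 15*x^2 + 75*x + 125

The characteristic polynomial is χ_A(x) = (x + 5)^3, so the eigenvalues are known. The minimal polynomial is
  m_A(x) = Π_λ (x − λ)^{k_λ}
where k_λ is the size of the *largest* Jordan block for λ (equivalently, the smallest k with (A − λI)^k v = 0 for every generalised eigenvector v of λ).

  λ = -5: largest Jordan block has size 3, contributing (x + 5)^3

So m_A(x) = (x + 5)^3 = x^3 + 15*x^2 + 75*x + 125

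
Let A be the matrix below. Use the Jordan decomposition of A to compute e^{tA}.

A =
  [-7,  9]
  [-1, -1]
e^{tA} =
  [-3*t*exp(-4*t) + exp(-4*t), 9*t*exp(-4*t)]
  [-t*exp(-4*t), 3*t*exp(-4*t) + exp(-4*t)]

Strategy: write A = P · J · P⁻¹ where J is a Jordan canonical form, so e^{tA} = P · e^{tJ} · P⁻¹, and e^{tJ} can be computed block-by-block.

A has Jordan form
J =
  [-4,  1]
  [ 0, -4]
(up to reordering of blocks).

Per-block formulas:
  For a 2×2 Jordan block J_2(-4): exp(t · J_2(-4)) = e^(-4t)·(I + t·N), where N is the 2×2 nilpotent shift.

After assembling e^{tJ} and conjugating by P, we get:

e^{tA} =
  [-3*t*exp(-4*t) + exp(-4*t), 9*t*exp(-4*t)]
  [-t*exp(-4*t), 3*t*exp(-4*t) + exp(-4*t)]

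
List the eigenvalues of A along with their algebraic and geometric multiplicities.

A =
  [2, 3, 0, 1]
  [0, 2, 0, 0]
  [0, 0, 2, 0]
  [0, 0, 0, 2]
λ = 2: alg = 4, geom = 3

Step 1 — factor the characteristic polynomial to read off the algebraic multiplicities:
  χ_A(x) = (x - 2)^4

Step 2 — compute geometric multiplicities via the rank-nullity identity g(λ) = n − rank(A − λI):
  rank(A − (2)·I) = 1, so dim ker(A − (2)·I) = n − 1 = 3

Summary:
  λ = 2: algebraic multiplicity = 4, geometric multiplicity = 3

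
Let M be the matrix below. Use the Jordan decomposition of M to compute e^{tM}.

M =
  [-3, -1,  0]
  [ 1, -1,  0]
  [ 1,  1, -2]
e^{tM} =
  [-t*exp(-2*t) + exp(-2*t), -t*exp(-2*t), 0]
  [t*exp(-2*t), t*exp(-2*t) + exp(-2*t), 0]
  [t*exp(-2*t), t*exp(-2*t), exp(-2*t)]

Strategy: write M = P · J · P⁻¹ where J is a Jordan canonical form, so e^{tM} = P · e^{tJ} · P⁻¹, and e^{tJ} can be computed block-by-block.

M has Jordan form
J =
  [-2,  1,  0]
  [ 0, -2,  0]
  [ 0,  0, -2]
(up to reordering of blocks).

Per-block formulas:
  For a 1×1 block at λ = -2: exp(t · [-2]) = [e^(-2t)].
  For a 2×2 Jordan block J_2(-2): exp(t · J_2(-2)) = e^(-2t)·(I + t·N), where N is the 2×2 nilpotent shift.

After assembling e^{tJ} and conjugating by P, we get:

e^{tM} =
  [-t*exp(-2*t) + exp(-2*t), -t*exp(-2*t), 0]
  [t*exp(-2*t), t*exp(-2*t) + exp(-2*t), 0]
  [t*exp(-2*t), t*exp(-2*t), exp(-2*t)]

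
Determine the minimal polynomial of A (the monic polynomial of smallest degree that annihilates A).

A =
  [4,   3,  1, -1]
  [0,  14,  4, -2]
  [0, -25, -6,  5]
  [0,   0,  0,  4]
x^3 - 12*x^2 + 48*x - 64

The characteristic polynomial is χ_A(x) = (x - 4)^4, so the eigenvalues are known. The minimal polynomial is
  m_A(x) = Π_λ (x − λ)^{k_λ}
where k_λ is the size of the *largest* Jordan block for λ (equivalently, the smallest k with (A − λI)^k v = 0 for every generalised eigenvector v of λ).

  λ = 4: largest Jordan block has size 3, contributing (x − 4)^3

So m_A(x) = (x - 4)^3 = x^3 - 12*x^2 + 48*x - 64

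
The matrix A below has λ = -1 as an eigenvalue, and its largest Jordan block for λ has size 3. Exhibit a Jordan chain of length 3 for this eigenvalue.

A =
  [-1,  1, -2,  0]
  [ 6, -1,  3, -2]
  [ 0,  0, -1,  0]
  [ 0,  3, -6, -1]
A Jordan chain for λ = -1 of length 3:
v_1 = (6, 0, 0, 18)ᵀ
v_2 = (0, 6, 0, 0)ᵀ
v_3 = (1, 0, 0, 0)ᵀ

Let N = A − (-1)·I. We want v_3 with N^3 v_3 = 0 but N^2 v_3 ≠ 0; then v_{j-1} := N · v_j for j = 3, …, 2.

Pick v_3 = (1, 0, 0, 0)ᵀ.
Then v_2 = N · v_3 = (0, 6, 0, 0)ᵀ.
Then v_1 = N · v_2 = (6, 0, 0, 18)ᵀ.

Sanity check: (A − (-1)·I) v_1 = (0, 0, 0, 0)ᵀ = 0. ✓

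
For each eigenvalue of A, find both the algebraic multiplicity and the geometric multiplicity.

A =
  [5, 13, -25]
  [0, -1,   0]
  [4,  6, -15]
λ = -5: alg = 2, geom = 1; λ = -1: alg = 1, geom = 1

Step 1 — factor the characteristic polynomial to read off the algebraic multiplicities:
  χ_A(x) = (x + 1)*(x + 5)^2

Step 2 — compute geometric multiplicities via the rank-nullity identity g(λ) = n − rank(A − λI):
  rank(A − (-5)·I) = 2, so dim ker(A − (-5)·I) = n − 2 = 1
  rank(A − (-1)·I) = 2, so dim ker(A − (-1)·I) = n − 2 = 1

Summary:
  λ = -5: algebraic multiplicity = 2, geometric multiplicity = 1
  λ = -1: algebraic multiplicity = 1, geometric multiplicity = 1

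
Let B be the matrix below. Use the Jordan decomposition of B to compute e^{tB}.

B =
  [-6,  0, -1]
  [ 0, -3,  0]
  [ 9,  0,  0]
e^{tB} =
  [-3*t*exp(-3*t) + exp(-3*t), 0, -t*exp(-3*t)]
  [0, exp(-3*t), 0]
  [9*t*exp(-3*t), 0, 3*t*exp(-3*t) + exp(-3*t)]

Strategy: write B = P · J · P⁻¹ where J is a Jordan canonical form, so e^{tB} = P · e^{tJ} · P⁻¹, and e^{tJ} can be computed block-by-block.

B has Jordan form
J =
  [-3,  1,  0]
  [ 0, -3,  0]
  [ 0,  0, -3]
(up to reordering of blocks).

Per-block formulas:
  For a 2×2 Jordan block J_2(-3): exp(t · J_2(-3)) = e^(-3t)·(I + t·N), where N is the 2×2 nilpotent shift.
  For a 1×1 block at λ = -3: exp(t · [-3]) = [e^(-3t)].

After assembling e^{tJ} and conjugating by P, we get:

e^{tB} =
  [-3*t*exp(-3*t) + exp(-3*t), 0, -t*exp(-3*t)]
  [0, exp(-3*t), 0]
  [9*t*exp(-3*t), 0, 3*t*exp(-3*t) + exp(-3*t)]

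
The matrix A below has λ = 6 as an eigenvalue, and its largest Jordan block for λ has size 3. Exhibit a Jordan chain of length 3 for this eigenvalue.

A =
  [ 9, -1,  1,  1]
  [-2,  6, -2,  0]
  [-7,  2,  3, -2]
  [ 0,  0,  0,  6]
A Jordan chain for λ = 6 of length 3:
v_1 = (4, 8, -4, 0)ᵀ
v_2 = (3, -2, -7, 0)ᵀ
v_3 = (1, 0, 0, 0)ᵀ

Let N = A − (6)·I. We want v_3 with N^3 v_3 = 0 but N^2 v_3 ≠ 0; then v_{j-1} := N · v_j for j = 3, …, 2.

Pick v_3 = (1, 0, 0, 0)ᵀ.
Then v_2 = N · v_3 = (3, -2, -7, 0)ᵀ.
Then v_1 = N · v_2 = (4, 8, -4, 0)ᵀ.

Sanity check: (A − (6)·I) v_1 = (0, 0, 0, 0)ᵀ = 0. ✓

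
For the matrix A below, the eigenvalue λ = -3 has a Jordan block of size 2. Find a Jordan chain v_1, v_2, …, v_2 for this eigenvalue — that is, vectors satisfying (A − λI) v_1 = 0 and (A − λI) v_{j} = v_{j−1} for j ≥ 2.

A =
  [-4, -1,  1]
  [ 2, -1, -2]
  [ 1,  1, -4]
A Jordan chain for λ = -3 of length 2:
v_1 = (-1, 2, 1)ᵀ
v_2 = (1, 0, 0)ᵀ

Let N = A − (-3)·I. We want v_2 with N^2 v_2 = 0 but N^1 v_2 ≠ 0; then v_{j-1} := N · v_j for j = 2, …, 2.

Pick v_2 = (1, 0, 0)ᵀ.
Then v_1 = N · v_2 = (-1, 2, 1)ᵀ.

Sanity check: (A − (-3)·I) v_1 = (0, 0, 0)ᵀ = 0. ✓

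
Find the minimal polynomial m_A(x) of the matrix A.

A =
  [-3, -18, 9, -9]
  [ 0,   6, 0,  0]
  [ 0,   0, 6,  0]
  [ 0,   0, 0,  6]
x^2 - 3*x - 18

The characteristic polynomial is χ_A(x) = (x - 6)^3*(x + 3), so the eigenvalues are known. The minimal polynomial is
  m_A(x) = Π_λ (x − λ)^{k_λ}
where k_λ is the size of the *largest* Jordan block for λ (equivalently, the smallest k with (A − λI)^k v = 0 for every generalised eigenvector v of λ).

  λ = -3: largest Jordan block has size 1, contributing (x + 3)
  λ = 6: largest Jordan block has size 1, contributing (x − 6)

So m_A(x) = (x - 6)*(x + 3) = x^2 - 3*x - 18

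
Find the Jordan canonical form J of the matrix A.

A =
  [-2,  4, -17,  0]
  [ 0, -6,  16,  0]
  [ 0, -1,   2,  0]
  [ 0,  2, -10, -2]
J_3(-2) ⊕ J_1(-2)

The characteristic polynomial is
  det(x·I − A) = x^4 + 8*x^3 + 24*x^2 + 32*x + 16 = (x + 2)^4

Eigenvalues and multiplicities (the geometric multiplicity of λ is n − rank(A − λI), which equals the number of Jordan blocks for λ):
  λ = -2: algebraic multiplicity = 4, geometric multiplicity = 2

Determining the block sizes for each eigenvalue:
  λ = -2: with am = 4 and gm = 2, the partition is not yet determined (e.g. several partitions of 4 into 2 parts exist). Let N = A − (-2)·I. Computing rank(N^1) = 2, rank(N^2) = 1, rank(N^3) = 0; the number of blocks of size ≥ j is rank(N^{j−1}) − rank(N^j), giving [2, 1, 1]. So we have 1 block(s) of size 3, 1 block(s) of size 1 → block sizes [3, 1]

Assembling the blocks gives a Jordan form
J =
  [-2,  1,  0,  0]
  [ 0, -2,  1,  0]
  [ 0,  0, -2,  0]
  [ 0,  0,  0, -2]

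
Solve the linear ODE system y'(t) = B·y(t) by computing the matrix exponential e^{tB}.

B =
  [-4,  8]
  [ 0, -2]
e^{tB} =
  [exp(-4*t), 4*exp(-2*t) - 4*exp(-4*t)]
  [0, exp(-2*t)]

Strategy: write B = P · J · P⁻¹ where J is a Jordan canonical form, so e^{tB} = P · e^{tJ} · P⁻¹, and e^{tJ} can be computed block-by-block.

B has Jordan form
J =
  [-4,  0]
  [ 0, -2]
(up to reordering of blocks).

Per-block formulas:
  For a 1×1 block at λ = -2: exp(t · [-2]) = [e^(-2t)].
  For a 1×1 block at λ = -4: exp(t · [-4]) = [e^(-4t)].

After assembling e^{tJ} and conjugating by P, we get:

e^{tB} =
  [exp(-4*t), 4*exp(-2*t) - 4*exp(-4*t)]
  [0, exp(-2*t)]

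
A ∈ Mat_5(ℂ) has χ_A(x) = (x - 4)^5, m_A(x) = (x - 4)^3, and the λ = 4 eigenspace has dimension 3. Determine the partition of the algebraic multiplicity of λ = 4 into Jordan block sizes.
Block sizes for λ = 4: [3, 1, 1]

Step 1 — from the characteristic polynomial, algebraic multiplicity of λ = 4 is 5. From dim ker(A − (4)·I) = 3, there are exactly 3 Jordan blocks for λ = 4.
Step 2 — from the minimal polynomial, the factor (x − 4)^3 tells us the largest block for λ = 4 has size 3.
Step 3 — with total size 5, 3 blocks, and largest block 3, the block sizes (in nonincreasing order) are [3, 1, 1].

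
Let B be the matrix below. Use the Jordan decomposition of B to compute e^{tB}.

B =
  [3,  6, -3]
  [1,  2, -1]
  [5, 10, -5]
e^{tB} =
  [3*t + 1, 6*t, -3*t]
  [t, 2*t + 1, -t]
  [5*t, 10*t, 1 - 5*t]

Strategy: write B = P · J · P⁻¹ where J is a Jordan canonical form, so e^{tB} = P · e^{tJ} · P⁻¹, and e^{tJ} can be computed block-by-block.

B has Jordan form
J =
  [0, 1, 0]
  [0, 0, 0]
  [0, 0, 0]
(up to reordering of blocks).

Per-block formulas:
  For a 1×1 block at λ = 0: exp(t · [0]) = [e^(0t)].
  For a 2×2 Jordan block J_2(0): exp(t · J_2(0)) = e^(0t)·(I + t·N), where N is the 2×2 nilpotent shift.

After assembling e^{tJ} and conjugating by P, we get:

e^{tB} =
  [3*t + 1, 6*t, -3*t]
  [t, 2*t + 1, -t]
  [5*t, 10*t, 1 - 5*t]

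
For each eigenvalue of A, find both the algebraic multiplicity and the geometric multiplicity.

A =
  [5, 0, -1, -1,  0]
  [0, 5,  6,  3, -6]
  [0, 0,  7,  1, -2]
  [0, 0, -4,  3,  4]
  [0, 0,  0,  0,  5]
λ = 5: alg = 5, geom = 3

Step 1 — factor the characteristic polynomial to read off the algebraic multiplicities:
  χ_A(x) = (x - 5)^5

Step 2 — compute geometric multiplicities via the rank-nullity identity g(λ) = n − rank(A − λI):
  rank(A − (5)·I) = 2, so dim ker(A − (5)·I) = n − 2 = 3

Summary:
  λ = 5: algebraic multiplicity = 5, geometric multiplicity = 3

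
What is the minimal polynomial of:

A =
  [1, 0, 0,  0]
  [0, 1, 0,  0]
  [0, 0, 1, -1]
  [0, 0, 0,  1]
x^2 - 2*x + 1

The characteristic polynomial is χ_A(x) = (x - 1)^4, so the eigenvalues are known. The minimal polynomial is
  m_A(x) = Π_λ (x − λ)^{k_λ}
where k_λ is the size of the *largest* Jordan block for λ (equivalently, the smallest k with (A − λI)^k v = 0 for every generalised eigenvector v of λ).

  λ = 1: largest Jordan block has size 2, contributing (x − 1)^2

So m_A(x) = (x - 1)^2 = x^2 - 2*x + 1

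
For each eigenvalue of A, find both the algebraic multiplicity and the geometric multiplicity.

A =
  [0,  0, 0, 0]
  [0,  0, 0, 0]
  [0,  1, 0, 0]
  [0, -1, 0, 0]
λ = 0: alg = 4, geom = 3

Step 1 — factor the characteristic polynomial to read off the algebraic multiplicities:
  χ_A(x) = x^4

Step 2 — compute geometric multiplicities via the rank-nullity identity g(λ) = n − rank(A − λI):
  rank(A − (0)·I) = 1, so dim ker(A − (0)·I) = n − 1 = 3

Summary:
  λ = 0: algebraic multiplicity = 4, geometric multiplicity = 3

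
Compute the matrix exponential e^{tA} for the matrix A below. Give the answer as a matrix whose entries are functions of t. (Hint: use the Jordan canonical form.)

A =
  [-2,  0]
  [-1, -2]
e^{tA} =
  [exp(-2*t), 0]
  [-t*exp(-2*t), exp(-2*t)]

Strategy: write A = P · J · P⁻¹ where J is a Jordan canonical form, so e^{tA} = P · e^{tJ} · P⁻¹, and e^{tJ} can be computed block-by-block.

A has Jordan form
J =
  [-2,  1]
  [ 0, -2]
(up to reordering of blocks).

Per-block formulas:
  For a 2×2 Jordan block J_2(-2): exp(t · J_2(-2)) = e^(-2t)·(I + t·N), where N is the 2×2 nilpotent shift.

After assembling e^{tJ} and conjugating by P, we get:

e^{tA} =
  [exp(-2*t), 0]
  [-t*exp(-2*t), exp(-2*t)]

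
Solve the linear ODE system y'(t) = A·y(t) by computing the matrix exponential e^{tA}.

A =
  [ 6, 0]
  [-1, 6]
e^{tA} =
  [exp(6*t), 0]
  [-t*exp(6*t), exp(6*t)]

Strategy: write A = P · J · P⁻¹ where J is a Jordan canonical form, so e^{tA} = P · e^{tJ} · P⁻¹, and e^{tJ} can be computed block-by-block.

A has Jordan form
J =
  [6, 1]
  [0, 6]
(up to reordering of blocks).

Per-block formulas:
  For a 2×2 Jordan block J_2(6): exp(t · J_2(6)) = e^(6t)·(I + t·N), where N is the 2×2 nilpotent shift.

After assembling e^{tJ} and conjugating by P, we get:

e^{tA} =
  [exp(6*t), 0]
  [-t*exp(6*t), exp(6*t)]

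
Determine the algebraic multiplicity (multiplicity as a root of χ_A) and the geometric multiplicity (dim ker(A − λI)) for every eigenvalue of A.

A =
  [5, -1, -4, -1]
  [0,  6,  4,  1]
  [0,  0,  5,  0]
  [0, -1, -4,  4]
λ = 5: alg = 4, geom = 3

Step 1 — factor the characteristic polynomial to read off the algebraic multiplicities:
  χ_A(x) = (x - 5)^4

Step 2 — compute geometric multiplicities via the rank-nullity identity g(λ) = n − rank(A − λI):
  rank(A − (5)·I) = 1, so dim ker(A − (5)·I) = n − 1 = 3

Summary:
  λ = 5: algebraic multiplicity = 4, geometric multiplicity = 3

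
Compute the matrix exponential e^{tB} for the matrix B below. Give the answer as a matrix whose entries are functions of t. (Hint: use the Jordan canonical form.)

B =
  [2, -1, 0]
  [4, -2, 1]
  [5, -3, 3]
e^{tB} =
  [-3*t^2*exp(t)/2 + t*exp(t) + exp(t), t^2*exp(t) - t*exp(t), -t^2*exp(t)/2]
  [-3*t^2*exp(t)/2 + 4*t*exp(t), t^2*exp(t) - 3*t*exp(t) + exp(t), -t^2*exp(t)/2 + t*exp(t)]
  [3*t^2*exp(t)/2 + 5*t*exp(t), -t^2*exp(t) - 3*t*exp(t), t^2*exp(t)/2 + 2*t*exp(t) + exp(t)]

Strategy: write B = P · J · P⁻¹ where J is a Jordan canonical form, so e^{tB} = P · e^{tJ} · P⁻¹, and e^{tJ} can be computed block-by-block.

B has Jordan form
J =
  [1, 1, 0]
  [0, 1, 1]
  [0, 0, 1]
(up to reordering of blocks).

Per-block formulas:
  For a 3×3 Jordan block J_3(1): exp(t · J_3(1)) = e^(1t)·(I + t·N + (t^2/2)·N^2), where N is the 3×3 nilpotent shift.

After assembling e^{tJ} and conjugating by P, we get:

e^{tB} =
  [-3*t^2*exp(t)/2 + t*exp(t) + exp(t), t^2*exp(t) - t*exp(t), -t^2*exp(t)/2]
  [-3*t^2*exp(t)/2 + 4*t*exp(t), t^2*exp(t) - 3*t*exp(t) + exp(t), -t^2*exp(t)/2 + t*exp(t)]
  [3*t^2*exp(t)/2 + 5*t*exp(t), -t^2*exp(t) - 3*t*exp(t), t^2*exp(t)/2 + 2*t*exp(t) + exp(t)]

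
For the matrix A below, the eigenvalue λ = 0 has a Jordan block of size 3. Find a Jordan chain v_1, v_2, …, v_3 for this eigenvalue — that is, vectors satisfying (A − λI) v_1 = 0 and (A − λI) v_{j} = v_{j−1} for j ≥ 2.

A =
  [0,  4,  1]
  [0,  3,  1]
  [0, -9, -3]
A Jordan chain for λ = 0 of length 3:
v_1 = (3, 0, 0)ᵀ
v_2 = (4, 3, -9)ᵀ
v_3 = (0, 1, 0)ᵀ

Let N = A − (0)·I. We want v_3 with N^3 v_3 = 0 but N^2 v_3 ≠ 0; then v_{j-1} := N · v_j for j = 3, …, 2.

Pick v_3 = (0, 1, 0)ᵀ.
Then v_2 = N · v_3 = (4, 3, -9)ᵀ.
Then v_1 = N · v_2 = (3, 0, 0)ᵀ.

Sanity check: (A − (0)·I) v_1 = (0, 0, 0)ᵀ = 0. ✓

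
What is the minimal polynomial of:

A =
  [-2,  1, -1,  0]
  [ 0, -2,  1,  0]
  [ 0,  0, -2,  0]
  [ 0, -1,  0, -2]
x^3 + 6*x^2 + 12*x + 8

The characteristic polynomial is χ_A(x) = (x + 2)^4, so the eigenvalues are known. The minimal polynomial is
  m_A(x) = Π_λ (x − λ)^{k_λ}
where k_λ is the size of the *largest* Jordan block for λ (equivalently, the smallest k with (A − λI)^k v = 0 for every generalised eigenvector v of λ).

  λ = -2: largest Jordan block has size 3, contributing (x + 2)^3

So m_A(x) = (x + 2)^3 = x^3 + 6*x^2 + 12*x + 8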